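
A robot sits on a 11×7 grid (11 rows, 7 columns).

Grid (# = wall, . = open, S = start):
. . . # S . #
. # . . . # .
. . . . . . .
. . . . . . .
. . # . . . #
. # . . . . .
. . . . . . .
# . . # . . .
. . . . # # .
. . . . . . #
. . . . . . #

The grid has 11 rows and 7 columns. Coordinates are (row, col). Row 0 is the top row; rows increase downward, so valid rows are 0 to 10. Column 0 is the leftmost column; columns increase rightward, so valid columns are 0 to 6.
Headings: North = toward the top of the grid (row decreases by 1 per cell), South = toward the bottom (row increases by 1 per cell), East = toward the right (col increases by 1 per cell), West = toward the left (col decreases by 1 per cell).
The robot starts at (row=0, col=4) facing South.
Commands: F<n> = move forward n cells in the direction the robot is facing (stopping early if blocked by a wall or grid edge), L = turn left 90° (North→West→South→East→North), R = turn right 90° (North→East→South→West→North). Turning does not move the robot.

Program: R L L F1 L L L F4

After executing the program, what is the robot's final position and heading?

Start: (row=0, col=4), facing South
  R: turn right, now facing West
  L: turn left, now facing South
  L: turn left, now facing East
  F1: move forward 1, now at (row=0, col=5)
  L: turn left, now facing North
  L: turn left, now facing West
  L: turn left, now facing South
  F4: move forward 0/4 (blocked), now at (row=0, col=5)
Final: (row=0, col=5), facing South

Answer: Final position: (row=0, col=5), facing South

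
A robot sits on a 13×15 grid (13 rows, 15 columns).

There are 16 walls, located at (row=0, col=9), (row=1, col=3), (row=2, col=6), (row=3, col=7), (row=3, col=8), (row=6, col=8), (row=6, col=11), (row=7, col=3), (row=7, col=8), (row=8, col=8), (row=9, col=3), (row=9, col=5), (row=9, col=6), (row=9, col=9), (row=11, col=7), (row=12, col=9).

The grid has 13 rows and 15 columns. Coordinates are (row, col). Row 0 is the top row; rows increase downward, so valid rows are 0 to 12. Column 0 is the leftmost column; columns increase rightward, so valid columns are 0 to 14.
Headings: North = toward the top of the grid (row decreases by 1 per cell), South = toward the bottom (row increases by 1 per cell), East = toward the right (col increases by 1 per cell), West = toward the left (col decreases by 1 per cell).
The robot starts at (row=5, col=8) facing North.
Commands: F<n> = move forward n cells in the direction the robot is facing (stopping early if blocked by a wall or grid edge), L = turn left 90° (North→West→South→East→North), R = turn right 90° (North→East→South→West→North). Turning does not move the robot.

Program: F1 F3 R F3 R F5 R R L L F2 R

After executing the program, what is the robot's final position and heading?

Start: (row=5, col=8), facing North
  F1: move forward 1, now at (row=4, col=8)
  F3: move forward 0/3 (blocked), now at (row=4, col=8)
  R: turn right, now facing East
  F3: move forward 3, now at (row=4, col=11)
  R: turn right, now facing South
  F5: move forward 1/5 (blocked), now at (row=5, col=11)
  R: turn right, now facing West
  R: turn right, now facing North
  L: turn left, now facing West
  L: turn left, now facing South
  F2: move forward 0/2 (blocked), now at (row=5, col=11)
  R: turn right, now facing West
Final: (row=5, col=11), facing West

Answer: Final position: (row=5, col=11), facing West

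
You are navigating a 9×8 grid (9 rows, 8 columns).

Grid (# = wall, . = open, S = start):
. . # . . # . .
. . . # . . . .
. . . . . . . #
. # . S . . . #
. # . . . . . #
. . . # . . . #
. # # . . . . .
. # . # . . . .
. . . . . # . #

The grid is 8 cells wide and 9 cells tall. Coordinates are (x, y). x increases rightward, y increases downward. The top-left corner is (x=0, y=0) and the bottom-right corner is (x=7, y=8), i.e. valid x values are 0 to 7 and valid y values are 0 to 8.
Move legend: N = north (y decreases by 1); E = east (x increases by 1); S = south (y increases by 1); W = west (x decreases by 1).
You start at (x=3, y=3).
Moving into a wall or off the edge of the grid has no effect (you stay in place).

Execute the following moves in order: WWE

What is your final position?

Answer: Final position: (x=3, y=3)

Derivation:
Start: (x=3, y=3)
  W (west): (x=3, y=3) -> (x=2, y=3)
  W (west): blocked, stay at (x=2, y=3)
  E (east): (x=2, y=3) -> (x=3, y=3)
Final: (x=3, y=3)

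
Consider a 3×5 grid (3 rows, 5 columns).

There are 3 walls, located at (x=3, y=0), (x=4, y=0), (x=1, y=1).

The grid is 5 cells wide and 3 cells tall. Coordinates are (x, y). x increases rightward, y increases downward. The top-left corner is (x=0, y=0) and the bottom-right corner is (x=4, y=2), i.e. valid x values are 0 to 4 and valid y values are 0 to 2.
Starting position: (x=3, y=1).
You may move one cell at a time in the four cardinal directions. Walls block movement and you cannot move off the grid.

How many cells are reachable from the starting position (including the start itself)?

Answer: Reachable cells: 12

Derivation:
BFS flood-fill from (x=3, y=1):
  Distance 0: (x=3, y=1)
  Distance 1: (x=2, y=1), (x=4, y=1), (x=3, y=2)
  Distance 2: (x=2, y=0), (x=2, y=2), (x=4, y=2)
  Distance 3: (x=1, y=0), (x=1, y=2)
  Distance 4: (x=0, y=0), (x=0, y=2)
  Distance 5: (x=0, y=1)
Total reachable: 12 (grid has 12 open cells total)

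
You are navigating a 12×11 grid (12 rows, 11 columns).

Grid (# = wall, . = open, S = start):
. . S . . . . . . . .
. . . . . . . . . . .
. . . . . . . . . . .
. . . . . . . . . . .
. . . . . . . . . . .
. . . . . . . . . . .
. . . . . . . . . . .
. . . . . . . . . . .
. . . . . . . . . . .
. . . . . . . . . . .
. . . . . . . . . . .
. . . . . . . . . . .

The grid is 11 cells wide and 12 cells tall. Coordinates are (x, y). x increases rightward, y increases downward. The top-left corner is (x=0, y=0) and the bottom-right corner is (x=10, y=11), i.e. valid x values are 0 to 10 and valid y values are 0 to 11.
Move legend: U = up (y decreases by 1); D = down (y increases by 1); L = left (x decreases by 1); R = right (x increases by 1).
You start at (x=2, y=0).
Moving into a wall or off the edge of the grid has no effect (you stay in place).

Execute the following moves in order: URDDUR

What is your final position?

Answer: Final position: (x=4, y=1)

Derivation:
Start: (x=2, y=0)
  U (up): blocked, stay at (x=2, y=0)
  R (right): (x=2, y=0) -> (x=3, y=0)
  D (down): (x=3, y=0) -> (x=3, y=1)
  D (down): (x=3, y=1) -> (x=3, y=2)
  U (up): (x=3, y=2) -> (x=3, y=1)
  R (right): (x=3, y=1) -> (x=4, y=1)
Final: (x=4, y=1)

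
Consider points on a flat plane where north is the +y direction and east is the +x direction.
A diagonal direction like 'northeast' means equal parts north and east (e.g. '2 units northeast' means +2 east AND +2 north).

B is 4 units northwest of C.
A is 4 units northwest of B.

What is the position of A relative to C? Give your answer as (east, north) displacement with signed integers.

Place C at the origin (east=0, north=0).
  B is 4 units northwest of C: delta (east=-4, north=+4); B at (east=-4, north=4).
  A is 4 units northwest of B: delta (east=-4, north=+4); A at (east=-8, north=8).
Therefore A relative to C: (east=-8, north=8).

Answer: A is at (east=-8, north=8) relative to C.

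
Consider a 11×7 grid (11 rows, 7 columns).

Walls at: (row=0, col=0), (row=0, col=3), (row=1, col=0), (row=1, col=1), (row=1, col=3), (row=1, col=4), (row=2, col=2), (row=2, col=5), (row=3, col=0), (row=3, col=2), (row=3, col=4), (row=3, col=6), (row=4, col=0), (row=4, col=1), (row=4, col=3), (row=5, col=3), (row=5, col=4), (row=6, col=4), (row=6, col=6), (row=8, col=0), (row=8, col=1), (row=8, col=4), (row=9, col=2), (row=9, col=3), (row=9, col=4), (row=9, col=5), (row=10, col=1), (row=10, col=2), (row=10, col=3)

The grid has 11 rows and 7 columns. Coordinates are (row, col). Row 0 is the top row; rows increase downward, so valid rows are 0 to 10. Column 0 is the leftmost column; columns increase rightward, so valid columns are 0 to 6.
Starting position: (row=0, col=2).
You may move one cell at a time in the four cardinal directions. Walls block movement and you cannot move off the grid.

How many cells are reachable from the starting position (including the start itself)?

Answer: Reachable cells: 3

Derivation:
BFS flood-fill from (row=0, col=2):
  Distance 0: (row=0, col=2)
  Distance 1: (row=0, col=1), (row=1, col=2)
Total reachable: 3 (grid has 48 open cells total)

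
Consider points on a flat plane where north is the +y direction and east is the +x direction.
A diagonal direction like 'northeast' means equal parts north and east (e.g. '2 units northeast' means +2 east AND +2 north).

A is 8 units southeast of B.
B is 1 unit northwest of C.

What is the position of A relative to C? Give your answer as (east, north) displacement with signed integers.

Place C at the origin (east=0, north=0).
  B is 1 unit northwest of C: delta (east=-1, north=+1); B at (east=-1, north=1).
  A is 8 units southeast of B: delta (east=+8, north=-8); A at (east=7, north=-7).
Therefore A relative to C: (east=7, north=-7).

Answer: A is at (east=7, north=-7) relative to C.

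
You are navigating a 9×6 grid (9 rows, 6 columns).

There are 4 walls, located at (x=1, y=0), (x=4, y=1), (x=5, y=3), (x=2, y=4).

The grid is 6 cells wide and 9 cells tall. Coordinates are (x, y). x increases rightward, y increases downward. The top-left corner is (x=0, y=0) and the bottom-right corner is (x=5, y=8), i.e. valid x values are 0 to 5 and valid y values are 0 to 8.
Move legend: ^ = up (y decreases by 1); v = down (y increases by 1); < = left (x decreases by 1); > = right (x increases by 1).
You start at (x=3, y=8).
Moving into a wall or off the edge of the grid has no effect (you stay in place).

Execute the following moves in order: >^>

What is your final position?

Answer: Final position: (x=5, y=7)

Derivation:
Start: (x=3, y=8)
  > (right): (x=3, y=8) -> (x=4, y=8)
  ^ (up): (x=4, y=8) -> (x=4, y=7)
  > (right): (x=4, y=7) -> (x=5, y=7)
Final: (x=5, y=7)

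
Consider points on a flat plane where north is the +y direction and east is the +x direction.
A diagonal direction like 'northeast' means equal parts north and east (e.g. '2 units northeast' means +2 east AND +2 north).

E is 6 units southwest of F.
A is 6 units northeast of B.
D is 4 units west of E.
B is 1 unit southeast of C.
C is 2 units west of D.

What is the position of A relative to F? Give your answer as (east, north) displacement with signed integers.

Answer: A is at (east=-5, north=-1) relative to F.

Derivation:
Place F at the origin (east=0, north=0).
  E is 6 units southwest of F: delta (east=-6, north=-6); E at (east=-6, north=-6).
  D is 4 units west of E: delta (east=-4, north=+0); D at (east=-10, north=-6).
  C is 2 units west of D: delta (east=-2, north=+0); C at (east=-12, north=-6).
  B is 1 unit southeast of C: delta (east=+1, north=-1); B at (east=-11, north=-7).
  A is 6 units northeast of B: delta (east=+6, north=+6); A at (east=-5, north=-1).
Therefore A relative to F: (east=-5, north=-1).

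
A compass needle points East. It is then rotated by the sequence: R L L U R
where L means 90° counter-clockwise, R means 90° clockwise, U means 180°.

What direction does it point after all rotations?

Start: East
  R (right (90° clockwise)) -> South
  L (left (90° counter-clockwise)) -> East
  L (left (90° counter-clockwise)) -> North
  U (U-turn (180°)) -> South
  R (right (90° clockwise)) -> West
Final: West

Answer: Final heading: West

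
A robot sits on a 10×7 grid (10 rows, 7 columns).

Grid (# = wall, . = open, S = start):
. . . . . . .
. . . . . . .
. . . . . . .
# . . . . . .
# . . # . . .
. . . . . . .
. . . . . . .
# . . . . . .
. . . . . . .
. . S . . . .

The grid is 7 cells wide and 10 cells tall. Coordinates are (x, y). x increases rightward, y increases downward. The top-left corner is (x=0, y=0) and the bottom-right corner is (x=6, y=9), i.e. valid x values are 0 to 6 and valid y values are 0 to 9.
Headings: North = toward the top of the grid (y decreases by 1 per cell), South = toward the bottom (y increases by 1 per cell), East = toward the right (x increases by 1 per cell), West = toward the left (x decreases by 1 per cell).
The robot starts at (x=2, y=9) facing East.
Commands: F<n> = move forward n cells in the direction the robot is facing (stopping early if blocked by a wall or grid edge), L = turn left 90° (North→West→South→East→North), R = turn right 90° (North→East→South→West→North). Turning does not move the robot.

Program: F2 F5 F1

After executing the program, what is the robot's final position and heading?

Start: (x=2, y=9), facing East
  F2: move forward 2, now at (x=4, y=9)
  F5: move forward 2/5 (blocked), now at (x=6, y=9)
  F1: move forward 0/1 (blocked), now at (x=6, y=9)
Final: (x=6, y=9), facing East

Answer: Final position: (x=6, y=9), facing East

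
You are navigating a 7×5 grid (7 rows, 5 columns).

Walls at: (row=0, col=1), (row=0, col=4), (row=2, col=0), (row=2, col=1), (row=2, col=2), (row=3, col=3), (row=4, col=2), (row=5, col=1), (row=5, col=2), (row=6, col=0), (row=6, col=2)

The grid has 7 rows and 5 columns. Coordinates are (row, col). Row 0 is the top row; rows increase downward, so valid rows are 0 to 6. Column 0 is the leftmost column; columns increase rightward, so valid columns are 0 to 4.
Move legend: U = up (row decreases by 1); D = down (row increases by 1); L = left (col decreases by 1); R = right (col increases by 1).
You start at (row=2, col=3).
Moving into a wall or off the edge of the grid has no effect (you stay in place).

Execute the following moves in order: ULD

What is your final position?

Answer: Final position: (row=1, col=2)

Derivation:
Start: (row=2, col=3)
  U (up): (row=2, col=3) -> (row=1, col=3)
  L (left): (row=1, col=3) -> (row=1, col=2)
  D (down): blocked, stay at (row=1, col=2)
Final: (row=1, col=2)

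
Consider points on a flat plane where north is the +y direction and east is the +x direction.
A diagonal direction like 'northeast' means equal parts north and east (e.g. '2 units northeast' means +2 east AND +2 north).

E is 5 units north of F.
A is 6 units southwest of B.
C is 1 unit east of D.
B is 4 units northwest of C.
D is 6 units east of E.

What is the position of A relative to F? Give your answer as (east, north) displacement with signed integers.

Answer: A is at (east=-3, north=3) relative to F.

Derivation:
Place F at the origin (east=0, north=0).
  E is 5 units north of F: delta (east=+0, north=+5); E at (east=0, north=5).
  D is 6 units east of E: delta (east=+6, north=+0); D at (east=6, north=5).
  C is 1 unit east of D: delta (east=+1, north=+0); C at (east=7, north=5).
  B is 4 units northwest of C: delta (east=-4, north=+4); B at (east=3, north=9).
  A is 6 units southwest of B: delta (east=-6, north=-6); A at (east=-3, north=3).
Therefore A relative to F: (east=-3, north=3).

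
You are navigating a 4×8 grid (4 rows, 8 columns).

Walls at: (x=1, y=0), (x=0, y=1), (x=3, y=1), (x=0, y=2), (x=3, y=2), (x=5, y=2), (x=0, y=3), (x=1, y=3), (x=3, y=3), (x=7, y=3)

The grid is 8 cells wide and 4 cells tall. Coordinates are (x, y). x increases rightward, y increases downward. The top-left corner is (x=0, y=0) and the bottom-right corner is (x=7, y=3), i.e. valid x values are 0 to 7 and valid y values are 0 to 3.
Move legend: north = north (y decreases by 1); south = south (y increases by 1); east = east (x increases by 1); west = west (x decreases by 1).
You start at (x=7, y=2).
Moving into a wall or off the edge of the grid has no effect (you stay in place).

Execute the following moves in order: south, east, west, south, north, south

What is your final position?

Start: (x=7, y=2)
  south (south): blocked, stay at (x=7, y=2)
  east (east): blocked, stay at (x=7, y=2)
  west (west): (x=7, y=2) -> (x=6, y=2)
  south (south): (x=6, y=2) -> (x=6, y=3)
  north (north): (x=6, y=3) -> (x=6, y=2)
  south (south): (x=6, y=2) -> (x=6, y=3)
Final: (x=6, y=3)

Answer: Final position: (x=6, y=3)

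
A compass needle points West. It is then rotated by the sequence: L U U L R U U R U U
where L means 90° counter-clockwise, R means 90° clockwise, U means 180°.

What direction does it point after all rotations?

Answer: Final heading: West

Derivation:
Start: West
  L (left (90° counter-clockwise)) -> South
  U (U-turn (180°)) -> North
  U (U-turn (180°)) -> South
  L (left (90° counter-clockwise)) -> East
  R (right (90° clockwise)) -> South
  U (U-turn (180°)) -> North
  U (U-turn (180°)) -> South
  R (right (90° clockwise)) -> West
  U (U-turn (180°)) -> East
  U (U-turn (180°)) -> West
Final: West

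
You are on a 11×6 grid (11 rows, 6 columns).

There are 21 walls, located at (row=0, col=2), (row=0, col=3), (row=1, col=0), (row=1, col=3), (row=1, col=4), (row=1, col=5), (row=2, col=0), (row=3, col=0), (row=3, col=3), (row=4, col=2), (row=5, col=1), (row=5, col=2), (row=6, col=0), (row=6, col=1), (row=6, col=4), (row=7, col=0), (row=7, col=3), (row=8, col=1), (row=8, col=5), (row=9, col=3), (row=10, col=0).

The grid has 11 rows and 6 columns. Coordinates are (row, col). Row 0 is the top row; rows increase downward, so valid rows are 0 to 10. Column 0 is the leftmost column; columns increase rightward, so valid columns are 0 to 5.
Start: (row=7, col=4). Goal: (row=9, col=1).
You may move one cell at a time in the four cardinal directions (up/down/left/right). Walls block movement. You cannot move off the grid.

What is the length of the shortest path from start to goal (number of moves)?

Answer: Shortest path length: 5

Derivation:
BFS from (row=7, col=4) until reaching (row=9, col=1):
  Distance 0: (row=7, col=4)
  Distance 1: (row=7, col=5), (row=8, col=4)
  Distance 2: (row=6, col=5), (row=8, col=3), (row=9, col=4)
  Distance 3: (row=5, col=5), (row=8, col=2), (row=9, col=5), (row=10, col=4)
  Distance 4: (row=4, col=5), (row=5, col=4), (row=7, col=2), (row=9, col=2), (row=10, col=3), (row=10, col=5)
  Distance 5: (row=3, col=5), (row=4, col=4), (row=5, col=3), (row=6, col=2), (row=7, col=1), (row=9, col=1), (row=10, col=2)  <- goal reached here
One shortest path (5 moves): (row=7, col=4) -> (row=8, col=4) -> (row=8, col=3) -> (row=8, col=2) -> (row=9, col=2) -> (row=9, col=1)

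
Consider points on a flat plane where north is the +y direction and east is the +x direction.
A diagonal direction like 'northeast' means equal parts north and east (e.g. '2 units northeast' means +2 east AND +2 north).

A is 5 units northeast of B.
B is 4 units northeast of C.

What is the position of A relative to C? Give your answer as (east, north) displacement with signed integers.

Answer: A is at (east=9, north=9) relative to C.

Derivation:
Place C at the origin (east=0, north=0).
  B is 4 units northeast of C: delta (east=+4, north=+4); B at (east=4, north=4).
  A is 5 units northeast of B: delta (east=+5, north=+5); A at (east=9, north=9).
Therefore A relative to C: (east=9, north=9).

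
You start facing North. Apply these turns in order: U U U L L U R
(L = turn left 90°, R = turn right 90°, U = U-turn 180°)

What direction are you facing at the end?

Answer: Final heading: West

Derivation:
Start: North
  U (U-turn (180°)) -> South
  U (U-turn (180°)) -> North
  U (U-turn (180°)) -> South
  L (left (90° counter-clockwise)) -> East
  L (left (90° counter-clockwise)) -> North
  U (U-turn (180°)) -> South
  R (right (90° clockwise)) -> West
Final: West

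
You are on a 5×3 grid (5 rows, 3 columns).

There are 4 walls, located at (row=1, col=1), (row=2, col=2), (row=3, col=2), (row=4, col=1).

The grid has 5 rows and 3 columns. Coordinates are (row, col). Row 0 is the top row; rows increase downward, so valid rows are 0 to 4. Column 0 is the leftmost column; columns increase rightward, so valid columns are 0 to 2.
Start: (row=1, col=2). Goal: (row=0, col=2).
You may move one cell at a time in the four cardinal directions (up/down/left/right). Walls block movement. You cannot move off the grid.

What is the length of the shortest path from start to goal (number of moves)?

BFS from (row=1, col=2) until reaching (row=0, col=2):
  Distance 0: (row=1, col=2)
  Distance 1: (row=0, col=2)  <- goal reached here
One shortest path (1 moves): (row=1, col=2) -> (row=0, col=2)

Answer: Shortest path length: 1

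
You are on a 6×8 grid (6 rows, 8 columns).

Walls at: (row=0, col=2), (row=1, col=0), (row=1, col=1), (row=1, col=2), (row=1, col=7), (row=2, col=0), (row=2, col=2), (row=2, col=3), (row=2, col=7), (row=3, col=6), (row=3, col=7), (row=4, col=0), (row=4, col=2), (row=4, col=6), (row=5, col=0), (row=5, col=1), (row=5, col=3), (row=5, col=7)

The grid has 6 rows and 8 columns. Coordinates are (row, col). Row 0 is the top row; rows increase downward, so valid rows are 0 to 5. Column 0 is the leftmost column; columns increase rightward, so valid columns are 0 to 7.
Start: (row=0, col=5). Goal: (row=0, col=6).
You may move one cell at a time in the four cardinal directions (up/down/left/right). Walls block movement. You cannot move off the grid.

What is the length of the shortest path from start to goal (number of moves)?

BFS from (row=0, col=5) until reaching (row=0, col=6):
  Distance 0: (row=0, col=5)
  Distance 1: (row=0, col=4), (row=0, col=6), (row=1, col=5)  <- goal reached here
One shortest path (1 moves): (row=0, col=5) -> (row=0, col=6)

Answer: Shortest path length: 1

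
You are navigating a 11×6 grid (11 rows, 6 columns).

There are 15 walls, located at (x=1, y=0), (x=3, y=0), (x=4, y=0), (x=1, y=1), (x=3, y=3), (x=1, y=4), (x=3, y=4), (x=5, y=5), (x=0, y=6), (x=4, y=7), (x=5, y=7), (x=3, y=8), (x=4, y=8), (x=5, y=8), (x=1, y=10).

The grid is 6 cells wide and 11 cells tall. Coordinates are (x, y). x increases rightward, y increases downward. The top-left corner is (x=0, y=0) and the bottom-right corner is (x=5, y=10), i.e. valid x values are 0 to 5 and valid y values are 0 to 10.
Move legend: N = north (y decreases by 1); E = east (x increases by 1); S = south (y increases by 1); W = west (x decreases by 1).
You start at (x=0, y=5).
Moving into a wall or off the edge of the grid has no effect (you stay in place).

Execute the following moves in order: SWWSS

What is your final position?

Answer: Final position: (x=0, y=5)

Derivation:
Start: (x=0, y=5)
  S (south): blocked, stay at (x=0, y=5)
  W (west): blocked, stay at (x=0, y=5)
  W (west): blocked, stay at (x=0, y=5)
  S (south): blocked, stay at (x=0, y=5)
  S (south): blocked, stay at (x=0, y=5)
Final: (x=0, y=5)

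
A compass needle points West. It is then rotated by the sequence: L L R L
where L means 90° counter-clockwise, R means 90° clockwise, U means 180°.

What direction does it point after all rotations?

Answer: Final heading: East

Derivation:
Start: West
  L (left (90° counter-clockwise)) -> South
  L (left (90° counter-clockwise)) -> East
  R (right (90° clockwise)) -> South
  L (left (90° counter-clockwise)) -> East
Final: East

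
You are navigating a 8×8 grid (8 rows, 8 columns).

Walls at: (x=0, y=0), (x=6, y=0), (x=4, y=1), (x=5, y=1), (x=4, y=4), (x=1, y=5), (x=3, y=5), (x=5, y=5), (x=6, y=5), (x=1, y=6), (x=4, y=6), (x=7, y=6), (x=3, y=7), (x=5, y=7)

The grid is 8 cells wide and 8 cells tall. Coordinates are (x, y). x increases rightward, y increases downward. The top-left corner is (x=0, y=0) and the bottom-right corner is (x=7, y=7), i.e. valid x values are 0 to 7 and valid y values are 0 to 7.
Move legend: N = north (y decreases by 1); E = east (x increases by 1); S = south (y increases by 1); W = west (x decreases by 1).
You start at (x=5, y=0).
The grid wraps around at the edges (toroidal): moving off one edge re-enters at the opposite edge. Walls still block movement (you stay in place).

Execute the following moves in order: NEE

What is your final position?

Start: (x=5, y=0)
  N (north): blocked, stay at (x=5, y=0)
  E (east): blocked, stay at (x=5, y=0)
  E (east): blocked, stay at (x=5, y=0)
Final: (x=5, y=0)

Answer: Final position: (x=5, y=0)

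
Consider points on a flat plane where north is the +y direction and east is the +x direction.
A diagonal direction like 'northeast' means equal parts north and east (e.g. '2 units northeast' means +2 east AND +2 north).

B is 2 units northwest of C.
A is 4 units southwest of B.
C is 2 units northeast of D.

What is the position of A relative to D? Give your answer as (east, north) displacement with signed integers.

Answer: A is at (east=-4, north=0) relative to D.

Derivation:
Place D at the origin (east=0, north=0).
  C is 2 units northeast of D: delta (east=+2, north=+2); C at (east=2, north=2).
  B is 2 units northwest of C: delta (east=-2, north=+2); B at (east=0, north=4).
  A is 4 units southwest of B: delta (east=-4, north=-4); A at (east=-4, north=0).
Therefore A relative to D: (east=-4, north=0).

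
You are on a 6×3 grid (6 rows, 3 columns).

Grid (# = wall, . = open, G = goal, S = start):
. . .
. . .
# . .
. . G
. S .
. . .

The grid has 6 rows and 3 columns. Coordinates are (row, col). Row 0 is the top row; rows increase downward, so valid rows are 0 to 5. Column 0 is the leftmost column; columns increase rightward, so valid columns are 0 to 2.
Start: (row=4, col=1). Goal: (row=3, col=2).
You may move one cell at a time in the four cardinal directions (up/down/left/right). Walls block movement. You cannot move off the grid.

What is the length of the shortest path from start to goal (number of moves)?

Answer: Shortest path length: 2

Derivation:
BFS from (row=4, col=1) until reaching (row=3, col=2):
  Distance 0: (row=4, col=1)
  Distance 1: (row=3, col=1), (row=4, col=0), (row=4, col=2), (row=5, col=1)
  Distance 2: (row=2, col=1), (row=3, col=0), (row=3, col=2), (row=5, col=0), (row=5, col=2)  <- goal reached here
One shortest path (2 moves): (row=4, col=1) -> (row=4, col=2) -> (row=3, col=2)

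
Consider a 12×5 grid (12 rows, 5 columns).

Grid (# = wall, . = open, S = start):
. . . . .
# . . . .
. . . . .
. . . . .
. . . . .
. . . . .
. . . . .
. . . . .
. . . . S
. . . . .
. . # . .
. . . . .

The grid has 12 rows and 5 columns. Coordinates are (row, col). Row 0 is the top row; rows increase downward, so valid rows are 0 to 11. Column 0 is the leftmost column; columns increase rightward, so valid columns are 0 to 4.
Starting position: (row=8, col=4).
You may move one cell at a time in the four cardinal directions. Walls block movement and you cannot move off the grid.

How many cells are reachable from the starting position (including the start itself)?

Answer: Reachable cells: 58

Derivation:
BFS flood-fill from (row=8, col=4):
  Distance 0: (row=8, col=4)
  Distance 1: (row=7, col=4), (row=8, col=3), (row=9, col=4)
  Distance 2: (row=6, col=4), (row=7, col=3), (row=8, col=2), (row=9, col=3), (row=10, col=4)
  Distance 3: (row=5, col=4), (row=6, col=3), (row=7, col=2), (row=8, col=1), (row=9, col=2), (row=10, col=3), (row=11, col=4)
  Distance 4: (row=4, col=4), (row=5, col=3), (row=6, col=2), (row=7, col=1), (row=8, col=0), (row=9, col=1), (row=11, col=3)
  Distance 5: (row=3, col=4), (row=4, col=3), (row=5, col=2), (row=6, col=1), (row=7, col=0), (row=9, col=0), (row=10, col=1), (row=11, col=2)
  Distance 6: (row=2, col=4), (row=3, col=3), (row=4, col=2), (row=5, col=1), (row=6, col=0), (row=10, col=0), (row=11, col=1)
  Distance 7: (row=1, col=4), (row=2, col=3), (row=3, col=2), (row=4, col=1), (row=5, col=0), (row=11, col=0)
  Distance 8: (row=0, col=4), (row=1, col=3), (row=2, col=2), (row=3, col=1), (row=4, col=0)
  Distance 9: (row=0, col=3), (row=1, col=2), (row=2, col=1), (row=3, col=0)
  Distance 10: (row=0, col=2), (row=1, col=1), (row=2, col=0)
  Distance 11: (row=0, col=1)
  Distance 12: (row=0, col=0)
Total reachable: 58 (grid has 58 open cells total)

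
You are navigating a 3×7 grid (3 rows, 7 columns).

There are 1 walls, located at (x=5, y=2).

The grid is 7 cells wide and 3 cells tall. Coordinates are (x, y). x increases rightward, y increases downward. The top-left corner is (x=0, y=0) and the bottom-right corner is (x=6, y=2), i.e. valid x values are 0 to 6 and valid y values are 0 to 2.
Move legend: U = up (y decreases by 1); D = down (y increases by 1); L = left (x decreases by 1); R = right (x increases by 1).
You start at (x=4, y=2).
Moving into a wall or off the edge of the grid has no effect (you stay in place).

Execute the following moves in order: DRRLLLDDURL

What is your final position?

Start: (x=4, y=2)
  D (down): blocked, stay at (x=4, y=2)
  R (right): blocked, stay at (x=4, y=2)
  R (right): blocked, stay at (x=4, y=2)
  L (left): (x=4, y=2) -> (x=3, y=2)
  L (left): (x=3, y=2) -> (x=2, y=2)
  L (left): (x=2, y=2) -> (x=1, y=2)
  D (down): blocked, stay at (x=1, y=2)
  D (down): blocked, stay at (x=1, y=2)
  U (up): (x=1, y=2) -> (x=1, y=1)
  R (right): (x=1, y=1) -> (x=2, y=1)
  L (left): (x=2, y=1) -> (x=1, y=1)
Final: (x=1, y=1)

Answer: Final position: (x=1, y=1)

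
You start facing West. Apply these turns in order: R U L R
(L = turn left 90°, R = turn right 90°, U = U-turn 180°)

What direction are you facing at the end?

Answer: Final heading: South

Derivation:
Start: West
  R (right (90° clockwise)) -> North
  U (U-turn (180°)) -> South
  L (left (90° counter-clockwise)) -> East
  R (right (90° clockwise)) -> South
Final: South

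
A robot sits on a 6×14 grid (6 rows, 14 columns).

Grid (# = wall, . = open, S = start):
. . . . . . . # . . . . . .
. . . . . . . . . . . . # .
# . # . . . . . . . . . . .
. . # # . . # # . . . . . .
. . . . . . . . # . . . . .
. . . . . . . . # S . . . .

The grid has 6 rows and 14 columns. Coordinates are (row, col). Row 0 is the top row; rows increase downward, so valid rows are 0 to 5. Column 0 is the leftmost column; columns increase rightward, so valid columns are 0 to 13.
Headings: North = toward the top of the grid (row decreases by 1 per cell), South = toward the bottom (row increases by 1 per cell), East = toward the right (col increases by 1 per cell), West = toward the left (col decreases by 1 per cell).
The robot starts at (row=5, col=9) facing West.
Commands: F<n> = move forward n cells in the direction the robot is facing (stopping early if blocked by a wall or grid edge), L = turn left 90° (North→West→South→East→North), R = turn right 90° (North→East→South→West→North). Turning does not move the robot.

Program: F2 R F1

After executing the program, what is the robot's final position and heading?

Answer: Final position: (row=4, col=9), facing North

Derivation:
Start: (row=5, col=9), facing West
  F2: move forward 0/2 (blocked), now at (row=5, col=9)
  R: turn right, now facing North
  F1: move forward 1, now at (row=4, col=9)
Final: (row=4, col=9), facing North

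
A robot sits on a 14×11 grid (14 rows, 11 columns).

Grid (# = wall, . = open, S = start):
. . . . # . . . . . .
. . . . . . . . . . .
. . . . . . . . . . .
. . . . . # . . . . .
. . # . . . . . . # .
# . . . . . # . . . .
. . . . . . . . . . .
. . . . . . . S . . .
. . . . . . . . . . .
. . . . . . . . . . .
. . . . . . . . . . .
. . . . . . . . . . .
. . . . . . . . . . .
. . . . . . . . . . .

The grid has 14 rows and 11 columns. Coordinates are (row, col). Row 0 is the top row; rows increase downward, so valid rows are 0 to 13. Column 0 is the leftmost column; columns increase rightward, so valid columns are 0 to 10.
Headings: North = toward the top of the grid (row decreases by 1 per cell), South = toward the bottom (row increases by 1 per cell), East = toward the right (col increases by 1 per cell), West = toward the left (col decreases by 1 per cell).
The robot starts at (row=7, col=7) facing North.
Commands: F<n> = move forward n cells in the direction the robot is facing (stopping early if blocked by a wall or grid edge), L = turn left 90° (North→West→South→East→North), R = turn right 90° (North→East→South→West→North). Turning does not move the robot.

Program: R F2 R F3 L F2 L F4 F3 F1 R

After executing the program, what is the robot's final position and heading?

Answer: Final position: (row=2, col=10), facing East

Derivation:
Start: (row=7, col=7), facing North
  R: turn right, now facing East
  F2: move forward 2, now at (row=7, col=9)
  R: turn right, now facing South
  F3: move forward 3, now at (row=10, col=9)
  L: turn left, now facing East
  F2: move forward 1/2 (blocked), now at (row=10, col=10)
  L: turn left, now facing North
  F4: move forward 4, now at (row=6, col=10)
  F3: move forward 3, now at (row=3, col=10)
  F1: move forward 1, now at (row=2, col=10)
  R: turn right, now facing East
Final: (row=2, col=10), facing East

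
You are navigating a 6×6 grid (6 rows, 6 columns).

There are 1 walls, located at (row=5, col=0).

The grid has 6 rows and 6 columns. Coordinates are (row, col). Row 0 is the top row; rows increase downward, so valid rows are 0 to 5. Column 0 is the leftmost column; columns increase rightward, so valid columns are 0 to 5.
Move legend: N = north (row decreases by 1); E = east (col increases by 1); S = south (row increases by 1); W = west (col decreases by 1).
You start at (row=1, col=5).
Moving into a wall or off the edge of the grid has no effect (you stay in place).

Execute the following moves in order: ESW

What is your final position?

Answer: Final position: (row=2, col=4)

Derivation:
Start: (row=1, col=5)
  E (east): blocked, stay at (row=1, col=5)
  S (south): (row=1, col=5) -> (row=2, col=5)
  W (west): (row=2, col=5) -> (row=2, col=4)
Final: (row=2, col=4)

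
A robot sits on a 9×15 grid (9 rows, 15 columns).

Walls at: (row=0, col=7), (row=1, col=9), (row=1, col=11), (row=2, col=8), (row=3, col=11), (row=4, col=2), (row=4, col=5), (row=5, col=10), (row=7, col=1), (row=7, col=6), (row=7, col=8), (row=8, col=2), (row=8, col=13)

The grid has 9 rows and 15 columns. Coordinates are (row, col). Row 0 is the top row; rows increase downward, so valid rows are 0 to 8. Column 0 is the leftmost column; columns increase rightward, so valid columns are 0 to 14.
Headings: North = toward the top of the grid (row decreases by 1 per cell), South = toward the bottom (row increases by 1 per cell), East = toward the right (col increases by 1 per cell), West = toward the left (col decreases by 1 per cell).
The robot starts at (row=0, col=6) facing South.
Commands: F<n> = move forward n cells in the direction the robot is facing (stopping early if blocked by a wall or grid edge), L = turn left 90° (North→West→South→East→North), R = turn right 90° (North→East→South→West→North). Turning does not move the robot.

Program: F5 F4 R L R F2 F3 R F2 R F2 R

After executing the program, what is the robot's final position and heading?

Answer: Final position: (row=4, col=1), facing South

Derivation:
Start: (row=0, col=6), facing South
  F5: move forward 5, now at (row=5, col=6)
  F4: move forward 1/4 (blocked), now at (row=6, col=6)
  R: turn right, now facing West
  L: turn left, now facing South
  R: turn right, now facing West
  F2: move forward 2, now at (row=6, col=4)
  F3: move forward 3, now at (row=6, col=1)
  R: turn right, now facing North
  F2: move forward 2, now at (row=4, col=1)
  R: turn right, now facing East
  F2: move forward 0/2 (blocked), now at (row=4, col=1)
  R: turn right, now facing South
Final: (row=4, col=1), facing South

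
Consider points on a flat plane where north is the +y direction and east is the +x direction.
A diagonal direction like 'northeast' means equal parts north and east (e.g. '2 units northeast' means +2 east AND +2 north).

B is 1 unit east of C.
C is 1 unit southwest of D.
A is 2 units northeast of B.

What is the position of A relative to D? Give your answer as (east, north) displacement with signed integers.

Answer: A is at (east=2, north=1) relative to D.

Derivation:
Place D at the origin (east=0, north=0).
  C is 1 unit southwest of D: delta (east=-1, north=-1); C at (east=-1, north=-1).
  B is 1 unit east of C: delta (east=+1, north=+0); B at (east=0, north=-1).
  A is 2 units northeast of B: delta (east=+2, north=+2); A at (east=2, north=1).
Therefore A relative to D: (east=2, north=1).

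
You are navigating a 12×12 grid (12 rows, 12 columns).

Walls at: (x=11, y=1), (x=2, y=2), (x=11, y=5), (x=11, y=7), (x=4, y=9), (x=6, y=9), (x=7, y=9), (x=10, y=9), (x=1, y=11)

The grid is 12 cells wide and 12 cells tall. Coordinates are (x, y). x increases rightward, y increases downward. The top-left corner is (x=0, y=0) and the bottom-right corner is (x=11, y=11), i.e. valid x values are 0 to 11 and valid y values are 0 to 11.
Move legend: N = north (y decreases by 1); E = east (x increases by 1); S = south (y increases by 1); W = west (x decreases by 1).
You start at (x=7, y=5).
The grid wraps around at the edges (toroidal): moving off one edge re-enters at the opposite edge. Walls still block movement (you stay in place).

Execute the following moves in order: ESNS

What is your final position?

Start: (x=7, y=5)
  E (east): (x=7, y=5) -> (x=8, y=5)
  S (south): (x=8, y=5) -> (x=8, y=6)
  N (north): (x=8, y=6) -> (x=8, y=5)
  S (south): (x=8, y=5) -> (x=8, y=6)
Final: (x=8, y=6)

Answer: Final position: (x=8, y=6)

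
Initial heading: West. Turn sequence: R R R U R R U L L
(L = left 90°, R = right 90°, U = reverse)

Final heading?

Answer: Final heading: South

Derivation:
Start: West
  R (right (90° clockwise)) -> North
  R (right (90° clockwise)) -> East
  R (right (90° clockwise)) -> South
  U (U-turn (180°)) -> North
  R (right (90° clockwise)) -> East
  R (right (90° clockwise)) -> South
  U (U-turn (180°)) -> North
  L (left (90° counter-clockwise)) -> West
  L (left (90° counter-clockwise)) -> South
Final: South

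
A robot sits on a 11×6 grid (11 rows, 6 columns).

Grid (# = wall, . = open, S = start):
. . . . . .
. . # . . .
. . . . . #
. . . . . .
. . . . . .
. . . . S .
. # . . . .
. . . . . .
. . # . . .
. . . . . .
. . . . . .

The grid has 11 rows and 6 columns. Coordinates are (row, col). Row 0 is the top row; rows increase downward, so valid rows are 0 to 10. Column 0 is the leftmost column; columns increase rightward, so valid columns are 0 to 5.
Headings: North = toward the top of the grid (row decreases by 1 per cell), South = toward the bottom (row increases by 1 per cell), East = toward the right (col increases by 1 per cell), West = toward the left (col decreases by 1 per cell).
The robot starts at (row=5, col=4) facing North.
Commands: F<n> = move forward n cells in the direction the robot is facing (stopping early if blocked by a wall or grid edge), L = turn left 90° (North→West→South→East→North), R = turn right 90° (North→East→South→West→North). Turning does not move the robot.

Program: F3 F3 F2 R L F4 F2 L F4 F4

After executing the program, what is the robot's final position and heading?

Answer: Final position: (row=0, col=0), facing West

Derivation:
Start: (row=5, col=4), facing North
  F3: move forward 3, now at (row=2, col=4)
  F3: move forward 2/3 (blocked), now at (row=0, col=4)
  F2: move forward 0/2 (blocked), now at (row=0, col=4)
  R: turn right, now facing East
  L: turn left, now facing North
  F4: move forward 0/4 (blocked), now at (row=0, col=4)
  F2: move forward 0/2 (blocked), now at (row=0, col=4)
  L: turn left, now facing West
  F4: move forward 4, now at (row=0, col=0)
  F4: move forward 0/4 (blocked), now at (row=0, col=0)
Final: (row=0, col=0), facing West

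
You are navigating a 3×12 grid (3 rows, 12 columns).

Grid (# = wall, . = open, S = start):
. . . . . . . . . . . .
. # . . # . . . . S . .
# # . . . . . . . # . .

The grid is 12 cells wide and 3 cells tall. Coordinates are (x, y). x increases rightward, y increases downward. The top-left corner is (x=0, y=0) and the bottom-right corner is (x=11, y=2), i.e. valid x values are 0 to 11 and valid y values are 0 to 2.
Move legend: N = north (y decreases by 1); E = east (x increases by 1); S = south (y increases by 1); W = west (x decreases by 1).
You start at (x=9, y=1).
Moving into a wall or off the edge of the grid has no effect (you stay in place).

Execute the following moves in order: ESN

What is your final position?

Start: (x=9, y=1)
  E (east): (x=9, y=1) -> (x=10, y=1)
  S (south): (x=10, y=1) -> (x=10, y=2)
  N (north): (x=10, y=2) -> (x=10, y=1)
Final: (x=10, y=1)

Answer: Final position: (x=10, y=1)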